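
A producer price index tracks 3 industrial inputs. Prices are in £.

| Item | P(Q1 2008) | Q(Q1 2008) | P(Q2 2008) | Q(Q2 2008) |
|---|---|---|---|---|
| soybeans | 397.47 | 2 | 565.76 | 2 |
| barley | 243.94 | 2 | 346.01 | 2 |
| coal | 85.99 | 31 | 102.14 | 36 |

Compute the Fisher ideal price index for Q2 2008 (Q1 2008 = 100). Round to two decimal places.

126.00

Laspeyres component (base-period weights):
ΣP(Q2 2008)Q(Q1 2008) = 565.76×2 + 346.01×2 + 102.14×31 = 1131.52 + 692.02 + 3166.34 = 4989.88
ΣP(Q1 2008)Q(Q1 2008) = 397.47×2 + 243.94×2 + 85.99×31 = 794.94 + 487.88 + 2665.69 = 3948.51
L = 4989.88 / 3948.51 × 100 = 126.3737
Paasche component (current-period weights):
ΣP(Q2 2008)Q(Q2 2008) = 565.76×2 + 346.01×2 + 102.14×36 = 1131.52 + 692.02 + 3677.04 = 5500.58
ΣP(Q1 2008)Q(Q2 2008) = 397.47×2 + 243.94×2 + 85.99×36 = 794.94 + 487.88 + 3095.64 = 4378.46
P = 5500.58 / 4378.46 × 100 = 125.6282
Fisher = √(L × P) = √(126.3737 × 125.6282) = 126.0004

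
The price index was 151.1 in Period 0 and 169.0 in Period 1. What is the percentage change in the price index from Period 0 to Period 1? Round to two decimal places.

Change = (169.0 − 151.1) / 151.1 × 100
       = 17.9 / 151.1 × 100 = 11.8465%

11.85%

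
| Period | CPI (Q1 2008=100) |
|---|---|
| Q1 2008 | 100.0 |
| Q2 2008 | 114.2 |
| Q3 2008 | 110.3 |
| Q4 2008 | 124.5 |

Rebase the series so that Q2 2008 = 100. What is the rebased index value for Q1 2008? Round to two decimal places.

Rebased(Q1 2008) = 100.0 / 114.2 × 100 = 87.5657

87.57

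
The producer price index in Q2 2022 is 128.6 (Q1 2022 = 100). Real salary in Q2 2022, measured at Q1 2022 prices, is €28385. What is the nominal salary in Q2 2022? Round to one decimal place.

36503.1

Nominal = Real × (Index/100) = 28385 × (128.6/100)
        = 28385 × 1.286 = 36503.1100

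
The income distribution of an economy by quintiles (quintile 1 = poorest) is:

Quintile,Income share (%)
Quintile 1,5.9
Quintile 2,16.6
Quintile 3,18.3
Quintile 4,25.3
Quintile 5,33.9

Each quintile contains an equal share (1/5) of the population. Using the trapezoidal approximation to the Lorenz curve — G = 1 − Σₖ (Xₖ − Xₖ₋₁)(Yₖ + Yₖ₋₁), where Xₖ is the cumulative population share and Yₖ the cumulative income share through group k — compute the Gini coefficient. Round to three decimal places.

0.259

Cumulative income shares Yₖ: 0.0590, 0.2250, 0.4080, 0.6610, 1.0000
Σ (Xₖ−Xₖ₋₁)(Yₖ+Yₖ₋₁) = (1/5)(0.0590+0.0000) + (1/5)(0.2250+0.0590) + (1/5)(0.4080+0.2250) + (1/5)(0.6610+0.4080) + (1/5)(1.0000+0.6610)
  = 0.0118 + 0.0568 + 0.1266 + 0.2138 + 0.3322 = 0.7412
G = 1 − 0.7412 = 0.2588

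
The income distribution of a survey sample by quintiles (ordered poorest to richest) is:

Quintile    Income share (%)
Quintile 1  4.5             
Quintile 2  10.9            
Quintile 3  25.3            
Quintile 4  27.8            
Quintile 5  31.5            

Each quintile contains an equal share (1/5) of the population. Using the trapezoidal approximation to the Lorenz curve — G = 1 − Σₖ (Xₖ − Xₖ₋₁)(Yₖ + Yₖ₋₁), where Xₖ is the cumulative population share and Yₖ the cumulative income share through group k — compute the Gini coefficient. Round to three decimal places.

Cumulative income shares Yₖ: 0.0450, 0.1540, 0.4070, 0.6850, 1.0000
Σ (Xₖ−Xₖ₋₁)(Yₖ+Yₖ₋₁) = (1/5)(0.0450+0.0000) + (1/5)(0.1540+0.0450) + (1/5)(0.4070+0.1540) + (1/5)(0.6850+0.4070) + (1/5)(1.0000+0.6850)
  = 0.0090 + 0.0398 + 0.1122 + 0.2184 + 0.3370 = 0.7164
G = 1 − 0.7164 = 0.2836

0.284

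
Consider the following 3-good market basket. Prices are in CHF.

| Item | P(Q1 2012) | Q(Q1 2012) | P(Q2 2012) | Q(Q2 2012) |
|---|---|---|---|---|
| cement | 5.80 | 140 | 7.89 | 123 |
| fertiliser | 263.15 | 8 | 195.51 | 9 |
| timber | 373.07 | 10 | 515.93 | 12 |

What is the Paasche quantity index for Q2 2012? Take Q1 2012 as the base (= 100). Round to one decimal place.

114.0

Paasche quantity index uses current-period prices as weights.
ΣP(Q2 2012)·Q(Q2 2012) = 7.89×123 + 195.51×9 + 515.93×12 = 970.47 + 1759.59 + 6191.16 = 8921.22
ΣP(Q2 2012)·Q(Q1 2012) = 7.89×140 + 195.51×8 + 515.93×10 = 1104.6 + 1564.08 + 5159.3 = 7827.98
Index = 8921.22 / 7827.98 × 100 = 113.9658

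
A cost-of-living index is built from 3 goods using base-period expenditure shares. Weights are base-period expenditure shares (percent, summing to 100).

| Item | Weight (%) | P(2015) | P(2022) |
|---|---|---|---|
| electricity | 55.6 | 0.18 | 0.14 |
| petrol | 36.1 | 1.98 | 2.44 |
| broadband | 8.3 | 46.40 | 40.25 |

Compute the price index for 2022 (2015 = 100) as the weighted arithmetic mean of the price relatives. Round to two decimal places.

electricity: 55.6 × (0.14/0.18) = 55.6 × 0.777778 = 43.2444
petrol: 36.1 × (2.44/1.98) = 36.1 × 1.232323 = 44.4869
broadband: 8.3 × (40.25/46.40) = 8.3 × 0.867457 = 7.1999
Index = Σ wᵢ·(p₁ᵢ/p₀ᵢ) = 43.2444 + 44.4869 + 7.1999 = 94.9312

94.93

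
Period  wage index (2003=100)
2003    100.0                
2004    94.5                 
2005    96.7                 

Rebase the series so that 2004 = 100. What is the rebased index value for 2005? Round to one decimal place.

Rebased(2005) = 96.7 / 94.5 × 100 = 102.3280

102.3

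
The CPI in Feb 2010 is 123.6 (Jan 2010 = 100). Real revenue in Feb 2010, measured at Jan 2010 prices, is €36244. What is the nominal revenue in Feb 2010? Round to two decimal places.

44797.58

Nominal = Real × (Index/100) = 36244 × (123.6/100)
        = 36244 × 1.236 = 44797.5840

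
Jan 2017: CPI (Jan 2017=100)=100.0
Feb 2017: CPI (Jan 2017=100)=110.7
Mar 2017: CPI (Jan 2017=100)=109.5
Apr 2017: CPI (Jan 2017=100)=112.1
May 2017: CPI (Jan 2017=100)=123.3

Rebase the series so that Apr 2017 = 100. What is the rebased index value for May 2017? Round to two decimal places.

Rebased(May 2017) = 123.3 / 112.1 × 100 = 109.9911

109.99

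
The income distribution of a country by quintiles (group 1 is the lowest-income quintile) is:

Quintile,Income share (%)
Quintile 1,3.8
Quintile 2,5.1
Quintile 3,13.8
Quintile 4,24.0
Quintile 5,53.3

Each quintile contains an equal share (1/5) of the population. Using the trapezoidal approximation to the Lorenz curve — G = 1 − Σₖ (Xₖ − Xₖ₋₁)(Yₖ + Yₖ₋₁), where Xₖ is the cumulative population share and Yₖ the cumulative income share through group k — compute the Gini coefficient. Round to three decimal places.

Cumulative income shares Yₖ: 0.0380, 0.0890, 0.2270, 0.4670, 1.0000
Σ (Xₖ−Xₖ₋₁)(Yₖ+Yₖ₋₁) = (1/5)(0.0380+0.0000) + (1/5)(0.0890+0.0380) + (1/5)(0.2270+0.0890) + (1/5)(0.4670+0.2270) + (1/5)(1.0000+0.4670)
  = 0.0076 + 0.0254 + 0.0632 + 0.1388 + 0.2934 = 0.5284
G = 1 − 0.5284 = 0.4716

0.472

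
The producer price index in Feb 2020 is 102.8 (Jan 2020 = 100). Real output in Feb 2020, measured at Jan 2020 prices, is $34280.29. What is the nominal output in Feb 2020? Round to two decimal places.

Nominal = Real × (Index/100) = 34280.29 × (102.8/100)
        = 34280.29 × 1.028 = 35240.1381

35240.14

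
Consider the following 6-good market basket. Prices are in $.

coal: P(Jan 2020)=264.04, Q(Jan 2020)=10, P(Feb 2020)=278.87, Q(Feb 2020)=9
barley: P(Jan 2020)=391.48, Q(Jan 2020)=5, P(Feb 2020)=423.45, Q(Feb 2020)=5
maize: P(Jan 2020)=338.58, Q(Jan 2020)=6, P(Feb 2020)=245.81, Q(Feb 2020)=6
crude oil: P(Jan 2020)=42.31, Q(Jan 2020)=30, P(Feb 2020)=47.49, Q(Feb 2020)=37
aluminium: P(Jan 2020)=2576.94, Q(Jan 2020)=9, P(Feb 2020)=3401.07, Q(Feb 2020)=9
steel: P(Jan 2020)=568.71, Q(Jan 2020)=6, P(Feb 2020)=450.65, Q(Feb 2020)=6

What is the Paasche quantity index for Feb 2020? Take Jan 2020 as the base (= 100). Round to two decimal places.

Paasche quantity index uses current-period prices as weights.
ΣP(Feb 2020)·Q(Feb 2020) = 278.87×9 + 423.45×5 + 245.81×6 + 47.49×37 + 3401.07×9 + 450.65×6 = 2509.83 + 2117.25 + 1474.86 + 1757.13 + 30609.63 + 2703.9 = 41172.6
ΣP(Feb 2020)·Q(Jan 2020) = 278.87×10 + 423.45×5 + 245.81×6 + 47.49×30 + 3401.07×9 + 450.65×6 = 2788.7 + 2117.25 + 1474.86 + 1424.7 + 30609.63 + 2703.9 = 41119.04
Index = 41172.6 / 41119.04 × 100 = 100.1303

100.13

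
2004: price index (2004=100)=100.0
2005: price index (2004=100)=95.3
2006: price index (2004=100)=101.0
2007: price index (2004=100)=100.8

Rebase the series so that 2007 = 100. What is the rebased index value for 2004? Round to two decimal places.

99.21

Rebased(2004) = 100.0 / 100.8 × 100 = 99.2063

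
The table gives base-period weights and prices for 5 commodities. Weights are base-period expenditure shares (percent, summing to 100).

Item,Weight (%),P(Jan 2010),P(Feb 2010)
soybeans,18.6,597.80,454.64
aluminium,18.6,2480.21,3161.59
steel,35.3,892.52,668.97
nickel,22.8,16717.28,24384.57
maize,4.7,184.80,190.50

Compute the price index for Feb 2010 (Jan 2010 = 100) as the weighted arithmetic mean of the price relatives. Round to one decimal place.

102.4

soybeans: 18.6 × (454.64/597.80) = 18.6 × 0.760522 = 14.1457
aluminium: 18.6 × (3161.59/2480.21) = 18.6 × 1.274727 = 23.7099
steel: 35.3 × (668.97/892.52) = 35.3 × 0.749529 = 26.4584
nickel: 22.8 × (24384.57/16717.28) = 22.8 × 1.458645 = 33.2571
maize: 4.7 × (190.50/184.80) = 4.7 × 1.030844 = 4.8450
Index = Σ wᵢ·(p₁ᵢ/p₀ᵢ) = 14.1457 + 23.7099 + 26.4584 + 33.2571 + 4.8450 = 102.4161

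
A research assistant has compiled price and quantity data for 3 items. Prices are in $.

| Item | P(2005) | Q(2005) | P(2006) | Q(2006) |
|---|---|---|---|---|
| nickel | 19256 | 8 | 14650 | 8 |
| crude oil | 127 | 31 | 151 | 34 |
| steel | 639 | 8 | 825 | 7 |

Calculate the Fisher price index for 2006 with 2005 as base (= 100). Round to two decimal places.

78.72

Laspeyres component (base-period weights):
ΣP(2006)Q(2005) = 14650×8 + 151×31 + 825×8 = 117200 + 4681 + 6600 = 128481
ΣP(2005)Q(2005) = 19256×8 + 127×31 + 639×8 = 154048 + 3937 + 5112 = 163097
L = 128481 / 163097 × 100 = 78.7758
Paasche component (current-period weights):
ΣP(2006)Q(2006) = 14650×8 + 151×34 + 825×7 = 117200 + 5134 + 5775 = 128109
ΣP(2005)Q(2006) = 19256×8 + 127×34 + 639×7 = 154048 + 4318 + 4473 = 162839
P = 128109 / 162839 × 100 = 78.6722
Fisher = √(L × P) = √(78.7758 × 78.6722) = 78.7240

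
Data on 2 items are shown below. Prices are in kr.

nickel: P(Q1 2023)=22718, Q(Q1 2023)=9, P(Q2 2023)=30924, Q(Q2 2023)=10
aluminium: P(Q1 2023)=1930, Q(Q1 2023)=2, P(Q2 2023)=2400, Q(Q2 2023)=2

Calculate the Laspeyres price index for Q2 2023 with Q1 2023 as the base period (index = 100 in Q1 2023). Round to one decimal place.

Laspeyres price index uses base-period quantities as weights.
ΣP(Q2 2023)·Q(Q1 2023) = 30924×9 + 2400×2 = 278316 + 4800 = 283116
ΣP(Q1 2023)·Q(Q1 2023) = 22718×9 + 1930×2 = 204462 + 3860 = 208322
Index = 283116 / 208322 × 100 = 135.9031

135.9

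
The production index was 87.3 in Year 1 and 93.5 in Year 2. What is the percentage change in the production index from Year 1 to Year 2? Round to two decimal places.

Change = (93.5 − 87.3) / 87.3 × 100
       = 6.2 / 87.3 × 100 = 7.1019%

7.10%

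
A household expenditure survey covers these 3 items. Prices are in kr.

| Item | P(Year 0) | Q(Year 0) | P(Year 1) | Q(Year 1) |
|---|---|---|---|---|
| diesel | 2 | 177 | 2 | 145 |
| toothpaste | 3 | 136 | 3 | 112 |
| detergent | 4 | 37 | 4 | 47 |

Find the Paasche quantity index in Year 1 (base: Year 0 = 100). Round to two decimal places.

Paasche quantity index uses current-period prices as weights.
ΣP(Year 1)·Q(Year 1) = 2×145 + 3×112 + 4×47 = 290 + 336 + 188 = 814
ΣP(Year 1)·Q(Year 0) = 2×177 + 3×136 + 4×37 = 354 + 408 + 148 = 910
Index = 814 / 910 × 100 = 89.4505

89.45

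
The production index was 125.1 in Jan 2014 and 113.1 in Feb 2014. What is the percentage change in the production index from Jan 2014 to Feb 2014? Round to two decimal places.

Change = (113.1 − 125.1) / 125.1 × 100
       = -12.0 / 125.1 × 100 = -9.5923%

-9.59%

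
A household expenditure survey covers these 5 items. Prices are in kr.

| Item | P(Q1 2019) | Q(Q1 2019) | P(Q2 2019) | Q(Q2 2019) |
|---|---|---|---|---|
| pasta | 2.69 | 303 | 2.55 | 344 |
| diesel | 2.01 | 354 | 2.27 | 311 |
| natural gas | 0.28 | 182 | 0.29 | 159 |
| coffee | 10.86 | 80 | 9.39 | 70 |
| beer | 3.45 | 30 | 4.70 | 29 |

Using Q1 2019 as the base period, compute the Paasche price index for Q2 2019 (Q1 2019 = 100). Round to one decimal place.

Paasche price index uses current-period quantities as weights.
ΣP(Q2 2019)·Q(Q2 2019) = 2.55×344 + 2.27×311 + 0.29×159 + 9.39×70 + 4.70×29 = 877.2 + 705.97 + 46.11 + 657.3 + 136.3 = 2422.88
ΣP(Q1 2019)·Q(Q2 2019) = 2.69×344 + 2.01×311 + 0.28×159 + 10.86×70 + 3.45×29 = 925.36 + 625.11 + 44.52 + 760.2 + 100.05 = 2455.24
Index = 2422.88 / 2455.24 × 100 = 98.6820

98.7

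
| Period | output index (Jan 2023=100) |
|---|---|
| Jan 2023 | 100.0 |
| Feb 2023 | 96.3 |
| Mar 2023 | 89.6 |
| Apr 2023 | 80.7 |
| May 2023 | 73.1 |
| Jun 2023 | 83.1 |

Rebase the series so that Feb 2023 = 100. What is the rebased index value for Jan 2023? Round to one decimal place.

Rebased(Jan 2023) = 100.0 / 96.3 × 100 = 103.8422

103.8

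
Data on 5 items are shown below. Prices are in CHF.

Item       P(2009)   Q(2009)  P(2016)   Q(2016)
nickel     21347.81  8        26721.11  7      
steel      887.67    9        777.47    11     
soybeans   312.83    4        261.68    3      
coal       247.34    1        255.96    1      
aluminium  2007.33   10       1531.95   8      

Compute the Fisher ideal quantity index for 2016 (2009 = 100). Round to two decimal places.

88.03

Laspeyres component (base-period weights):
ΣP(2009)Q(2016) = 21347.81×7 + 887.67×11 + 312.83×3 + 247.34×1 + 2007.33×8 = 149434.67 + 9764.37 + 938.49 + 247.34 + 16058.64 = 176443.51
ΣP(2009)Q(2009) = 21347.81×8 + 887.67×9 + 312.83×4 + 247.34×1 + 2007.33×10 = 170782.48 + 7989.03 + 1251.32 + 247.34 + 20073.3 = 200343.47
L = 176443.51 / 200343.47 × 100 = 88.0705
Paasche component (current-period weights):
ΣP(2016)Q(2016) = 26721.11×7 + 777.47×11 + 261.68×3 + 255.96×1 + 1531.95×8 = 187047.77 + 8552.17 + 785.04 + 255.96 + 12255.6 = 208896.54
ΣP(2016)Q(2009) = 26721.11×8 + 777.47×9 + 261.68×4 + 255.96×1 + 1531.95×10 = 213768.88 + 6997.23 + 1046.72 + 255.96 + 15319.5 = 237388.29
P = 208896.54 / 237388.29 × 100 = 87.9978
Fisher = √(L × P) = √(88.0705 × 87.9978) = 88.0342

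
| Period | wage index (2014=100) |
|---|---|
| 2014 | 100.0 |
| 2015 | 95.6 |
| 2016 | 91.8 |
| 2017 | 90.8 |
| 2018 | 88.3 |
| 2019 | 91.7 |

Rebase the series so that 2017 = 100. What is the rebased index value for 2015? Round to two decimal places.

105.29

Rebased(2015) = 95.6 / 90.8 × 100 = 105.2863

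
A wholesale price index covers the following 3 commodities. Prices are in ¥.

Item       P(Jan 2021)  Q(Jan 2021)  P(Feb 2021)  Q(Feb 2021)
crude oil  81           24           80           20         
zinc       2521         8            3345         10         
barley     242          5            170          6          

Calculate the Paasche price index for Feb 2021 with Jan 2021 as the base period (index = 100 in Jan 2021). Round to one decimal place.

Paasche price index uses current-period quantities as weights.
ΣP(Feb 2021)·Q(Feb 2021) = 80×20 + 3345×10 + 170×6 = 1600 + 33450 + 1020 = 36070
ΣP(Jan 2021)·Q(Feb 2021) = 81×20 + 2521×10 + 242×6 = 1620 + 25210 + 1452 = 28282
Index = 36070 / 28282 × 100 = 127.5369

127.5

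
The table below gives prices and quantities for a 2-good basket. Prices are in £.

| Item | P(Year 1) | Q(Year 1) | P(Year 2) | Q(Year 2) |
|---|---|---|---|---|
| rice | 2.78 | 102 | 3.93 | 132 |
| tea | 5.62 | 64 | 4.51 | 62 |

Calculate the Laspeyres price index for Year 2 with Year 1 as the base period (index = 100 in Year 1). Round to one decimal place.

Laspeyres price index uses base-period quantities as weights.
ΣP(Year 2)·Q(Year 1) = 3.93×102 + 4.51×64 = 400.86 + 288.64 = 689.5
ΣP(Year 1)·Q(Year 1) = 2.78×102 + 5.62×64 = 283.56 + 359.68 = 643.24
Index = 689.5 / 643.24 × 100 = 107.1917

107.2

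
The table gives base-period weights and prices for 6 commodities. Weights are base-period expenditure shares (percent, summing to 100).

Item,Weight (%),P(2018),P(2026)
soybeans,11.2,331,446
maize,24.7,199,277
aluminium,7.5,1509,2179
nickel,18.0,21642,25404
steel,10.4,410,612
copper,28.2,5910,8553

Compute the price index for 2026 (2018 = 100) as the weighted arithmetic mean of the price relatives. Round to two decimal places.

soybeans: 11.2 × (446/331) = 11.2 × 1.347432 = 15.0912
maize: 24.7 × (277/199) = 24.7 × 1.391960 = 34.3814
aluminium: 7.5 × (2179/1509) = 7.5 × 1.444003 = 10.8300
nickel: 18.0 × (25404/21642) = 18.0 × 1.173829 = 21.1289
steel: 10.4 × (612/410) = 10.4 × 1.492683 = 15.5239
copper: 28.2 × (8553/5910) = 28.2 × 1.447208 = 40.8113
Index = Σ wᵢ·(p₁ᵢ/p₀ᵢ) = 15.0912 + 34.3814 + 10.8300 + 21.1289 + 15.5239 + 40.8113 = 137.7668

137.77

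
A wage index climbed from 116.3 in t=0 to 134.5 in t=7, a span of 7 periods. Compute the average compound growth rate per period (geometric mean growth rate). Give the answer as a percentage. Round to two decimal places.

Growth factor = (134.5/116.3)^(1/7) = (1.156492)^(1/7) = 1.020987
Growth rate = 1.020987 − 1 = 0.020987 = 2.0987%

2.10%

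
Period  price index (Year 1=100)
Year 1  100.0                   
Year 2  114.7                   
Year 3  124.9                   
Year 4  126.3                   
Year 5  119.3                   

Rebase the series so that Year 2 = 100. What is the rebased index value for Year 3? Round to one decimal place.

Rebased(Year 3) = 124.9 / 114.7 × 100 = 108.8928

108.9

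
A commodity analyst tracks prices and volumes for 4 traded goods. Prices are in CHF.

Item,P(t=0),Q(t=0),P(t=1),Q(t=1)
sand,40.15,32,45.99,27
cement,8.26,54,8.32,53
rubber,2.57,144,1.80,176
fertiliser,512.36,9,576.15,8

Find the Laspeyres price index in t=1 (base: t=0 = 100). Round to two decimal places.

Laspeyres price index uses base-period quantities as weights.
ΣP(t=1)·Q(t=0) = 45.99×32 + 8.32×54 + 1.80×144 + 576.15×9 = 1471.68 + 449.28 + 259.2 + 5185.35 = 7365.51
ΣP(t=0)·Q(t=0) = 40.15×32 + 8.26×54 + 2.57×144 + 512.36×9 = 1284.8 + 446.04 + 370.08 + 4611.24 = 6712.16
Index = 7365.51 / 6712.16 × 100 = 109.7338

109.73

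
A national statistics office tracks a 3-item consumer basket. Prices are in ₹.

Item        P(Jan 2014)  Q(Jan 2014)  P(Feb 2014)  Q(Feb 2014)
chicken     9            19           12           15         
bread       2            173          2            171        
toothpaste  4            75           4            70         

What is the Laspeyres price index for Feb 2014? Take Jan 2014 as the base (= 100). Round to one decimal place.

107.0

Laspeyres price index uses base-period quantities as weights.
ΣP(Feb 2014)·Q(Jan 2014) = 12×19 + 2×173 + 4×75 = 228 + 346 + 300 = 874
ΣP(Jan 2014)·Q(Jan 2014) = 9×19 + 2×173 + 4×75 = 171 + 346 + 300 = 817
Index = 874 / 817 × 100 = 106.9767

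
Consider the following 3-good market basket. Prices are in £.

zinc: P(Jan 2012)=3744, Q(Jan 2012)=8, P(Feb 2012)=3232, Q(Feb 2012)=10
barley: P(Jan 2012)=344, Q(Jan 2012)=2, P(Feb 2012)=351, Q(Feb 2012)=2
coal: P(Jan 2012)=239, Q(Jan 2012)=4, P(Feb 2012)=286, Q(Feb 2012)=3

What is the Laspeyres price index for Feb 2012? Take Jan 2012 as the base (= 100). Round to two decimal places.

87.68

Laspeyres price index uses base-period quantities as weights.
ΣP(Feb 2012)·Q(Jan 2012) = 3232×8 + 351×2 + 286×4 = 25856 + 702 + 1144 = 27702
ΣP(Jan 2012)·Q(Jan 2012) = 3744×8 + 344×2 + 239×4 = 29952 + 688 + 956 = 31596
Index = 27702 / 31596 × 100 = 87.6757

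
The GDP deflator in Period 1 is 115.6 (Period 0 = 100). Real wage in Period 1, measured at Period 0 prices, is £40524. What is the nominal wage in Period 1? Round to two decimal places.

Nominal = Real × (Index/100) = 40524 × (115.6/100)
        = 40524 × 1.156 = 46845.7440

46845.74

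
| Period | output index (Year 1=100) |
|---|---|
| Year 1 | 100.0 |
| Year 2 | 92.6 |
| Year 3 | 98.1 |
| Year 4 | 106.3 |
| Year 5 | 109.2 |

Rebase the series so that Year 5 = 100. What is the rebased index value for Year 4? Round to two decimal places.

97.34

Rebased(Year 4) = 106.3 / 109.2 × 100 = 97.3443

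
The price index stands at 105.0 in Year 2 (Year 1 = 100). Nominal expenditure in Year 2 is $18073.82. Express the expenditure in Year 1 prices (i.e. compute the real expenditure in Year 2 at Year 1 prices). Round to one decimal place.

17213.2

Real = Nominal ÷ (Index/100) = 18073.82 ÷ (105.0/100)
     = 18073.82 ÷ 1.050 = 17213.1619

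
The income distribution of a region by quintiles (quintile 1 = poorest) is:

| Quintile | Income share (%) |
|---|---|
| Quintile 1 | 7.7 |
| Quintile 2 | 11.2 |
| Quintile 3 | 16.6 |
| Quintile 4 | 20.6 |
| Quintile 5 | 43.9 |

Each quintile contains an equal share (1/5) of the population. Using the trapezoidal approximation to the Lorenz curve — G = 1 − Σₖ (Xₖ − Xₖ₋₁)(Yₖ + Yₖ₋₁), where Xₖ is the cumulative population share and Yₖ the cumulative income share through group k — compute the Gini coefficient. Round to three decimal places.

Cumulative income shares Yₖ: 0.0770, 0.1890, 0.3550, 0.5610, 1.0000
Σ (Xₖ−Xₖ₋₁)(Yₖ+Yₖ₋₁) = (1/5)(0.0770+0.0000) + (1/5)(0.1890+0.0770) + (1/5)(0.3550+0.1890) + (1/5)(0.5610+0.3550) + (1/5)(1.0000+0.5610)
  = 0.0154 + 0.0532 + 0.1088 + 0.1832 + 0.3122 = 0.6728
G = 1 − 0.6728 = 0.3272

0.327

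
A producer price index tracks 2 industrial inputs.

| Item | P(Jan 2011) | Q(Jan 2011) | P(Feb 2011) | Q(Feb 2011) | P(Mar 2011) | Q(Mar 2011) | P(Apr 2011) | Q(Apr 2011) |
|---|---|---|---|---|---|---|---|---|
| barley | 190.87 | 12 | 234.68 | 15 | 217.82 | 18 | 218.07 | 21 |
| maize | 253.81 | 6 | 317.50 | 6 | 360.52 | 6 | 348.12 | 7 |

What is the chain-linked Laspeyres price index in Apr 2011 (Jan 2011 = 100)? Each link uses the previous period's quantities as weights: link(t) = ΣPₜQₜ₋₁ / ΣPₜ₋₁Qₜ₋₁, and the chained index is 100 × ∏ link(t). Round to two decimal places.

122.50

Link Jan 2011→Feb 2011:
ΣP(Feb 2011)Q(Jan 2011) = 234.68×12 + 317.50×6 = 2816.16 + 1905 = 4721.16
ΣP(Jan 2011)Q(Jan 2011) = 190.87×12 + 253.81×6 = 2290.44 + 1522.86 = 3813.3
link = 4721.16/3813.3 = 1.238077
Link Feb 2011→Mar 2011:
ΣP(Mar 2011)Q(Feb 2011) = 217.82×15 + 360.52×6 = 3267.3 + 2163.12 = 5430.42
ΣP(Feb 2011)Q(Feb 2011) = 234.68×15 + 317.50×6 = 3520.2 + 1905 = 5425.2
link = 5430.42/5425.2 = 1.000962
Link Mar 2011→Apr 2011:
ΣP(Apr 2011)Q(Mar 2011) = 218.07×18 + 348.12×6 = 3925.26 + 2088.72 = 6013.98
ΣP(Mar 2011)Q(Mar 2011) = 217.82×18 + 360.52×6 = 3920.76 + 2163.12 = 6083.88
link = 6013.98/6083.88 = 0.988511
Chained index = 100 × 1.238077 × 1.000962 × 0.988511 = 122.5030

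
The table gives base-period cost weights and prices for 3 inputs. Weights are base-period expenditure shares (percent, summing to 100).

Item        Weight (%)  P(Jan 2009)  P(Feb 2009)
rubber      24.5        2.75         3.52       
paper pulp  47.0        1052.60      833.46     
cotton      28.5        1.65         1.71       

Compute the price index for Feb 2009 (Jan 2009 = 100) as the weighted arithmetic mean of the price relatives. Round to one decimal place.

98.1

rubber: 24.5 × (3.52/2.75) = 24.5 × 1.280000 = 31.3600
paper pulp: 47.0 × (833.46/1052.60) = 47.0 × 0.791811 = 37.2151
cotton: 28.5 × (1.71/1.65) = 28.5 × 1.036364 = 29.5364
Index = Σ wᵢ·(p₁ᵢ/p₀ᵢ) = 31.3600 + 37.2151 + 29.5364 = 98.1115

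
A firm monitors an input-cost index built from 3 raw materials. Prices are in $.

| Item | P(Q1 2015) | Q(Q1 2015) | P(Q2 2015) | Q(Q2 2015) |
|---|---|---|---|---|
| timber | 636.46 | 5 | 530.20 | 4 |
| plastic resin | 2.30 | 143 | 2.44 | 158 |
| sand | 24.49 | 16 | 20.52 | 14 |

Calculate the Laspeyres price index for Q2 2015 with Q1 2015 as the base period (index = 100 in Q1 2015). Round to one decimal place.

Laspeyres price index uses base-period quantities as weights.
ΣP(Q2 2015)·Q(Q1 2015) = 530.20×5 + 2.44×143 + 20.52×16 = 2651 + 348.92 + 328.32 = 3328.24
ΣP(Q1 2015)·Q(Q1 2015) = 636.46×5 + 2.30×143 + 24.49×16 = 3182.3 + 328.9 + 391.84 = 3903.04
Index = 3328.24 / 3903.04 × 100 = 85.2730

85.3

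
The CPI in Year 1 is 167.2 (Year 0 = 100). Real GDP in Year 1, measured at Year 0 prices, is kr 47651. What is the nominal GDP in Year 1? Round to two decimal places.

79672.47

Nominal = Real × (Index/100) = 47651 × (167.2/100)
        = 47651 × 1.672 = 79672.4720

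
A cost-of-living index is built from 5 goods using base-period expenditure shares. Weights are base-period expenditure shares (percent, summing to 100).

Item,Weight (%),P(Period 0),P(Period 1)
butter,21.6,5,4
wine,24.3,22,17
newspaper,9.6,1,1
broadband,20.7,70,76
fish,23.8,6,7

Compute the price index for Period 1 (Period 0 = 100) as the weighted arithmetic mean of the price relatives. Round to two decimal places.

butter: 21.6 × (4/5) = 21.6 × 0.800000 = 17.2800
wine: 24.3 × (17/22) = 24.3 × 0.772727 = 18.7773
newspaper: 9.6 × (1/1) = 9.6 × 1.000000 = 9.6000
broadband: 20.7 × (76/70) = 20.7 × 1.085714 = 22.4743
fish: 23.8 × (7/6) = 23.8 × 1.166667 = 27.7667
Index = Σ wᵢ·(p₁ᵢ/p₀ᵢ) = 17.2800 + 18.7773 + 9.6000 + 22.4743 + 27.7667 = 95.8982

95.90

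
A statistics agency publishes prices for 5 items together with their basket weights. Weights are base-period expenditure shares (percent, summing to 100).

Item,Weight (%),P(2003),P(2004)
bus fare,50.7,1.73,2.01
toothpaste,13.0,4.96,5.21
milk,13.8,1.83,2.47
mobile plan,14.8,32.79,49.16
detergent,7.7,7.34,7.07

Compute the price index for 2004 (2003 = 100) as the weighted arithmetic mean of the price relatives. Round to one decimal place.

bus fare: 50.7 × (2.01/1.73) = 50.7 × 1.161850 = 58.9058
toothpaste: 13.0 × (5.21/4.96) = 13.0 × 1.050403 = 13.6552
milk: 13.8 × (2.47/1.83) = 13.8 × 1.349727 = 18.6262
mobile plan: 14.8 × (49.16/32.79) = 14.8 × 1.499238 = 22.1887
detergent: 7.7 × (7.07/7.34) = 7.7 × 0.963215 = 7.4168
Index = Σ wᵢ·(p₁ᵢ/p₀ᵢ) = 58.9058 + 13.6552 + 18.6262 + 22.1887 + 7.4168 = 120.7927

120.8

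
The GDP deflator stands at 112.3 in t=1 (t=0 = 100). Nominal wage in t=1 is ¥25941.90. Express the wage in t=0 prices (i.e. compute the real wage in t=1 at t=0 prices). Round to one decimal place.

Real = Nominal ÷ (Index/100) = 25941.90 ÷ (112.3/100)
     = 25941.90 ÷ 1.123 = 23100.5343

23100.5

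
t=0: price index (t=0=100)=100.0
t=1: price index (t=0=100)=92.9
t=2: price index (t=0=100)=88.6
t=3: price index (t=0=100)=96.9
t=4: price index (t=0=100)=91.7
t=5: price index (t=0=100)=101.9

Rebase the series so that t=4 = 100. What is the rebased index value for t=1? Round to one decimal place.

101.3

Rebased(t=1) = 92.9 / 91.7 × 100 = 101.3086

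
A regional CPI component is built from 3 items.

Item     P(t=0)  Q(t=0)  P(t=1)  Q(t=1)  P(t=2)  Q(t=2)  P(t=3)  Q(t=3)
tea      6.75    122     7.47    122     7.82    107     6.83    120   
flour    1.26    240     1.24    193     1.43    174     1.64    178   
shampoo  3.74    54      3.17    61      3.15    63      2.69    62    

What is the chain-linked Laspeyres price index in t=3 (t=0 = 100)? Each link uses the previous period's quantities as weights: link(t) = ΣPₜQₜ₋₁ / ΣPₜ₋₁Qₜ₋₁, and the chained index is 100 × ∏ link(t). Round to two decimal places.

101.55

Link t=0→t=1:
ΣP(t=1)Q(t=0) = 7.47×122 + 1.24×240 + 3.17×54 = 911.34 + 297.6 + 171.18 = 1380.12
ΣP(t=0)Q(t=0) = 6.75×122 + 1.26×240 + 3.74×54 = 823.5 + 302.4 + 201.96 = 1327.86
link = 1380.12/1327.86 = 1.039357
Link t=1→t=2:
ΣP(t=2)Q(t=1) = 7.82×122 + 1.43×193 + 3.15×61 = 954.04 + 275.99 + 192.15 = 1422.18
ΣP(t=1)Q(t=1) = 7.47×122 + 1.24×193 + 3.17×61 = 911.34 + 239.32 + 193.37 = 1344.03
link = 1422.18/1344.03 = 1.058146
Link t=2→t=3:
ΣP(t=3)Q(t=2) = 6.83×107 + 1.64×174 + 2.69×63 = 730.81 + 285.36 + 169.47 = 1185.64
ΣP(t=2)Q(t=2) = 7.82×107 + 1.43×174 + 3.15×63 = 836.74 + 248.82 + 198.45 = 1284.01
link = 1185.64/1284.01 = 0.923388
Chained index = 100 × 1.039357 × 1.058146 × 0.923388 = 101.5534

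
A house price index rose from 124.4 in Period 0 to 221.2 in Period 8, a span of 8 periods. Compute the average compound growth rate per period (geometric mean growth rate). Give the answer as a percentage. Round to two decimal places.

Growth factor = (221.2/124.4)^(1/8) = (1.778135)^(1/8) = 1.074597
Growth rate = 1.074597 − 1 = 0.074597 = 7.4597%

7.46%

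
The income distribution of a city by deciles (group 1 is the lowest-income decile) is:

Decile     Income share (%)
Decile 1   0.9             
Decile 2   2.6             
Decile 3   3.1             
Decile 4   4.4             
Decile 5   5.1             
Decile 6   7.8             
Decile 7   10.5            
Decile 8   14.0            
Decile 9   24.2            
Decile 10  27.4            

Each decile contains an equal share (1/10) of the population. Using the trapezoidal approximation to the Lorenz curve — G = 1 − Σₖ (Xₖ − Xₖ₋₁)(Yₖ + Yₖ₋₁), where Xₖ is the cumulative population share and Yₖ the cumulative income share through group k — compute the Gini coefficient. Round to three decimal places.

0.465

Cumulative income shares Yₖ: 0.0090, 0.0350, 0.0660, 0.1100, 0.1610, 0.2390, 0.3440, 0.4840, 0.7260, 1.0000
Σ (Xₖ−Xₖ₋₁)(Yₖ+Yₖ₋₁) = (1/10)(0.0090+0.0000) + (1/10)(0.0350+0.0090) + (1/10)(0.0660+0.0350) + (1/10)(0.1100+0.0660) + (1/10)(0.1610+0.1100) + (1/10)(0.2390+0.1610) + (1/10)(0.3440+0.2390) + (1/10)(0.4840+0.3440) + (1/10)(0.7260+0.4840) + (1/10)(1.0000+0.7260)
  = 0.0009 + 0.0044 + 0.0101 + 0.0176 + 0.0271 + 0.0400 + 0.0583 + 0.0828 + 0.1210 + 0.1726 = 0.5348
G = 1 − 0.5348 = 0.4652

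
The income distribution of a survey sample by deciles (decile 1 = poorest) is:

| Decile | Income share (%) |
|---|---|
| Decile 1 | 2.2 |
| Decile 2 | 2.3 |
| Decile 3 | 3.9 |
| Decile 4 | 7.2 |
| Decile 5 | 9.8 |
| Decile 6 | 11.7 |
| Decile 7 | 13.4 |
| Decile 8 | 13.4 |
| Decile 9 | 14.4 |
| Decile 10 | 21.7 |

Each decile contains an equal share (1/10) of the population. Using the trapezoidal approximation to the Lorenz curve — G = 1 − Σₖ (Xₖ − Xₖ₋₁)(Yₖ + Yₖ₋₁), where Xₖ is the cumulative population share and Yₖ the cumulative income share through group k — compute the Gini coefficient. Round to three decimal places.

Cumulative income shares Yₖ: 0.0220, 0.0450, 0.0840, 0.1560, 0.2540, 0.3710, 0.5050, 0.6390, 0.7830, 1.0000
Σ (Xₖ−Xₖ₋₁)(Yₖ+Yₖ₋₁) = (1/10)(0.0220+0.0000) + (1/10)(0.0450+0.0220) + (1/10)(0.0840+0.0450) + (1/10)(0.1560+0.0840) + (1/10)(0.2540+0.1560) + (1/10)(0.3710+0.2540) + (1/10)(0.5050+0.3710) + (1/10)(0.6390+0.5050) + (1/10)(0.7830+0.6390) + (1/10)(1.0000+0.7830)
  = 0.0022 + 0.0067 + 0.0129 + 0.0240 + 0.0410 + 0.0625 + 0.0876 + 0.1144 + 0.1422 + 0.1783 = 0.6718
G = 1 − 0.6718 = 0.3282

0.328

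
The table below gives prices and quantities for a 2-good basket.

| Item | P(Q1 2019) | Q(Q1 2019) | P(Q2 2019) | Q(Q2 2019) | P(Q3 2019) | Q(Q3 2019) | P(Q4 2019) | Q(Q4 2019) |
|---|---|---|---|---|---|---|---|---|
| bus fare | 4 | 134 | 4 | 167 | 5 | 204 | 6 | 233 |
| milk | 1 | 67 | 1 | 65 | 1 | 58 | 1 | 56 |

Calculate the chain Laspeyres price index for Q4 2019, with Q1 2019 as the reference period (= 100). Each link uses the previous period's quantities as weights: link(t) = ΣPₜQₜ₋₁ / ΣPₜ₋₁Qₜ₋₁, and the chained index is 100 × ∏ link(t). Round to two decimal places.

146.02

Link Q1 2019→Q2 2019:
ΣP(Q2 2019)Q(Q1 2019) = 4×134 + 1×67 = 536 + 67 = 603
ΣP(Q1 2019)Q(Q1 2019) = 4×134 + 1×67 = 536 + 67 = 603
link = 603/603 = 1.000000
Link Q2 2019→Q3 2019:
ΣP(Q3 2019)Q(Q2 2019) = 5×167 + 1×65 = 835 + 65 = 900
ΣP(Q2 2019)Q(Q2 2019) = 4×167 + 1×65 = 668 + 65 = 733
link = 900/733 = 1.227831
Link Q3 2019→Q4 2019:
ΣP(Q4 2019)Q(Q3 2019) = 6×204 + 1×58 = 1224 + 58 = 1282
ΣP(Q3 2019)Q(Q3 2019) = 5×204 + 1×58 = 1020 + 58 = 1078
link = 1282/1078 = 1.189239
Chained index = 100 × 1.000000 × 1.227831 × 1.189239 = 146.0185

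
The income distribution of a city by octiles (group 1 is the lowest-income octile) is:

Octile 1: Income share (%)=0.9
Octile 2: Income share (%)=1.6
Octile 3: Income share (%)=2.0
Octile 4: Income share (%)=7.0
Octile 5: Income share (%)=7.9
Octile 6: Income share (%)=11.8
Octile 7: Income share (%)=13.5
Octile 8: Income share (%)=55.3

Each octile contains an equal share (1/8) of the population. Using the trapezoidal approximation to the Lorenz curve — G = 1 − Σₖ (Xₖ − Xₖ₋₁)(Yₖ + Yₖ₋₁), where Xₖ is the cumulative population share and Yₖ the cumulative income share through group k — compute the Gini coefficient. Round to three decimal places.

Cumulative income shares Yₖ: 0.0090, 0.0250, 0.0450, 0.1150, 0.1940, 0.3120, 0.4470, 1.0000
Σ (Xₖ−Xₖ₋₁)(Yₖ+Yₖ₋₁) = (1/8)(0.0090+0.0000) + (1/8)(0.0250+0.0090) + (1/8)(0.0450+0.0250) + (1/8)(0.1150+0.0450) + (1/8)(0.1940+0.1150) + (1/8)(0.3120+0.1940) + (1/8)(0.4470+0.3120) + (1/8)(1.0000+0.4470)
  = 0.0011 + 0.0043 + 0.0088 + 0.0200 + 0.0386 + 0.0633 + 0.0949 + 0.1809 = 0.4118
G = 1 − 0.4118 = 0.5882

0.588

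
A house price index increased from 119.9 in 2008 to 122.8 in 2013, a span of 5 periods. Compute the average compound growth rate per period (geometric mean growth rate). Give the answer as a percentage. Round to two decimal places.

Growth factor = (122.8/119.9)^(1/5) = (1.024187)^(1/5) = 1.004791
Growth rate = 1.004791 − 1 = 0.004791 = 0.4791%

0.48%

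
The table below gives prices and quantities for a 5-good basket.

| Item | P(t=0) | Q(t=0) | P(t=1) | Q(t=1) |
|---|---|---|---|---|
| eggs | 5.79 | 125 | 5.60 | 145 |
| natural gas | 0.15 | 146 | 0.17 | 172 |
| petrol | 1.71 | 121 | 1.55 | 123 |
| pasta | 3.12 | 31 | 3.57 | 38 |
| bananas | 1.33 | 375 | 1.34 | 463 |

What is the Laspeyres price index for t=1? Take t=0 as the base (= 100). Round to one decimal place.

Laspeyres price index uses base-period quantities as weights.
ΣP(t=1)·Q(t=0) = 5.60×125 + 0.17×146 + 1.55×121 + 3.57×31 + 1.34×375 = 700 + 24.82 + 187.55 + 110.67 + 502.5 = 1525.54
ΣP(t=0)·Q(t=0) = 5.79×125 + 0.15×146 + 1.71×121 + 3.12×31 + 1.33×375 = 723.75 + 21.9 + 206.91 + 96.72 + 498.75 = 1548.03
Index = 1525.54 / 1548.03 × 100 = 98.5472

98.5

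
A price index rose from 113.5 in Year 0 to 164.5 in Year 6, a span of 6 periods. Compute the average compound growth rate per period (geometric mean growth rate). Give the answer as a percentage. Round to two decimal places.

6.38%

Growth factor = (164.5/113.5)^(1/6) = (1.449339)^(1/6) = 1.063804
Growth rate = 1.063804 − 1 = 0.063804 = 6.3804%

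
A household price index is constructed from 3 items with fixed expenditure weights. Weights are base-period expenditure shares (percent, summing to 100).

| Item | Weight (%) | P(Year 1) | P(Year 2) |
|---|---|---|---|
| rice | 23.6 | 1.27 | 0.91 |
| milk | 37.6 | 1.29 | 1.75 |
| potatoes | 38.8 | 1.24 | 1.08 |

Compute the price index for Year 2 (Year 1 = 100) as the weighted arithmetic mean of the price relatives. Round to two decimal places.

rice: 23.6 × (0.91/1.27) = 23.6 × 0.716535 = 16.9102
milk: 37.6 × (1.75/1.29) = 37.6 × 1.356589 = 51.0078
potatoes: 38.8 × (1.08/1.24) = 38.8 × 0.870968 = 33.7935
Index = Σ wᵢ·(p₁ᵢ/p₀ᵢ) = 16.9102 + 51.0078 + 33.7935 = 101.7115

101.71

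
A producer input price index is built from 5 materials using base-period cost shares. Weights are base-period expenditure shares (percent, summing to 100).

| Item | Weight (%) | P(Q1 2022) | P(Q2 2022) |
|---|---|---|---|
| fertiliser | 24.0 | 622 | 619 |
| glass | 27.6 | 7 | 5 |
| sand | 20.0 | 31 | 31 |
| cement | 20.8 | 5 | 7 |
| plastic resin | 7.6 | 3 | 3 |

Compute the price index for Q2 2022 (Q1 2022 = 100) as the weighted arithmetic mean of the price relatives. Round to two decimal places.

100.32

fertiliser: 24.0 × (619/622) = 24.0 × 0.995177 = 23.8842
glass: 27.6 × (5/7) = 27.6 × 0.714286 = 19.7143
sand: 20.0 × (31/31) = 20.0 × 1.000000 = 20.0000
cement: 20.8 × (7/5) = 20.8 × 1.400000 = 29.1200
plastic resin: 7.6 × (3/3) = 7.6 × 1.000000 = 7.6000
Index = Σ wᵢ·(p₁ᵢ/p₀ᵢ) = 23.8842 + 19.7143 + 20.0000 + 29.1200 + 7.6000 = 100.3185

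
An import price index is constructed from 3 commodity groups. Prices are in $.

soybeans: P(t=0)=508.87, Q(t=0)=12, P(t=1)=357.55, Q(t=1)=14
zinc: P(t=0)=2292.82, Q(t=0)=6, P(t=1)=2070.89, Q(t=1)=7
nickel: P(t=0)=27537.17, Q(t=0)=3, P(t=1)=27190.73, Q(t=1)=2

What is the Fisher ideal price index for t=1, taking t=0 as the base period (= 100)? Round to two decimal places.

Laspeyres component (base-period weights):
ΣP(t=1)Q(t=0) = 357.55×12 + 2070.89×6 + 27190.73×3 = 4290.6 + 12425.34 + 81572.19 = 98288.13
ΣP(t=0)Q(t=0) = 508.87×12 + 2292.82×6 + 27537.17×3 = 6106.44 + 13756.92 + 82611.51 = 102474.87
L = 98288.13 / 102474.87 × 100 = 95.9144
Paasche component (current-period weights):
ΣP(t=1)Q(t=1) = 357.55×14 + 2070.89×7 + 27190.73×2 = 5005.7 + 14496.23 + 54381.46 = 73883.39
ΣP(t=0)Q(t=1) = 508.87×14 + 2292.82×7 + 27537.17×2 = 7124.18 + 16049.74 + 55074.34 = 78248.26
P = 73883.39 / 78248.26 × 100 = 94.4218
Fisher = √(L × P) = √(95.9144 × 94.4218) = 95.1651

95.17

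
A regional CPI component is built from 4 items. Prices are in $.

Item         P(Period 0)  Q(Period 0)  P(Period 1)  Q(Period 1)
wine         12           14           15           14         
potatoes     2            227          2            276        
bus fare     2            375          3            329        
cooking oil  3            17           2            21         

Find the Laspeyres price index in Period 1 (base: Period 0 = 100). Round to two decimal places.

128.11

Laspeyres price index uses base-period quantities as weights.
ΣP(Period 1)·Q(Period 0) = 15×14 + 2×227 + 3×375 + 2×17 = 210 + 454 + 1125 + 34 = 1823
ΣP(Period 0)·Q(Period 0) = 12×14 + 2×227 + 2×375 + 3×17 = 168 + 454 + 750 + 51 = 1423
Index = 1823 / 1423 × 100 = 128.1096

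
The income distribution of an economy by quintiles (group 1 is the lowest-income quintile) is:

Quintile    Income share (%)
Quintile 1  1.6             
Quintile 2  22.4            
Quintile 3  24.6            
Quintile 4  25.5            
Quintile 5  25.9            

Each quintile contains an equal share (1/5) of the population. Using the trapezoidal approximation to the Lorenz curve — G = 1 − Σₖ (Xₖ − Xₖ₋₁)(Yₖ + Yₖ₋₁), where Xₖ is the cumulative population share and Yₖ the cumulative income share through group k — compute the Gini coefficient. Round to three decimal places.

0.207

Cumulative income shares Yₖ: 0.0160, 0.2400, 0.4860, 0.7410, 1.0000
Σ (Xₖ−Xₖ₋₁)(Yₖ+Yₖ₋₁) = (1/5)(0.0160+0.0000) + (1/5)(0.2400+0.0160) + (1/5)(0.4860+0.2400) + (1/5)(0.7410+0.4860) + (1/5)(1.0000+0.7410)
  = 0.0032 + 0.0512 + 0.1452 + 0.2454 + 0.3482 = 0.7932
G = 1 − 0.7932 = 0.2068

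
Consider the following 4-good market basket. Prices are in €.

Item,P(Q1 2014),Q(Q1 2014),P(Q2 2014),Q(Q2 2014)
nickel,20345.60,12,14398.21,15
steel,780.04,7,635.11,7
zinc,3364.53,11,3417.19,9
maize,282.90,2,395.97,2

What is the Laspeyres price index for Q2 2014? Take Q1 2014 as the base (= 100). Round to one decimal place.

75.1

Laspeyres price index uses base-period quantities as weights.
ΣP(Q2 2014)·Q(Q1 2014) = 14398.21×12 + 635.11×7 + 3417.19×11 + 395.97×2 = 172778.52 + 4445.77 + 37589.09 + 791.94 = 215605.32
ΣP(Q1 2014)·Q(Q1 2014) = 20345.60×12 + 780.04×7 + 3364.53×11 + 282.90×2 = 244147.2 + 5460.28 + 37009.83 + 565.8 = 287183.11
Index = 215605.32 / 287183.11 × 100 = 75.0759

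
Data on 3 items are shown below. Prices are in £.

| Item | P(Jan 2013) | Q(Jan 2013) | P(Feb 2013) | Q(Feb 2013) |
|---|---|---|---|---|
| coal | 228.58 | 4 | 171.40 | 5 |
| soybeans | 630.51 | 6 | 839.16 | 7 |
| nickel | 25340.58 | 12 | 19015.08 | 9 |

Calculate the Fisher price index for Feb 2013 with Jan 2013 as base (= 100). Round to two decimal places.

75.94

Laspeyres component (base-period weights):
ΣP(Feb 2013)Q(Jan 2013) = 171.40×4 + 839.16×6 + 19015.08×12 = 685.6 + 5034.96 + 228180.96 = 233901.52
ΣP(Jan 2013)Q(Jan 2013) = 228.58×4 + 630.51×6 + 25340.58×12 = 914.32 + 3783.06 + 304086.96 = 308784.34
L = 233901.52 / 308784.34 × 100 = 75.7492
Paasche component (current-period weights):
ΣP(Feb 2013)Q(Feb 2013) = 171.40×5 + 839.16×7 + 19015.08×9 = 857 + 5874.12 + 171135.72 = 177866.84
ΣP(Jan 2013)Q(Feb 2013) = 228.58×5 + 630.51×7 + 25340.58×9 = 1142.9 + 4413.57 + 228065.22 = 233621.69
P = 177866.84 / 233621.69 × 100 = 76.1346
Fisher = √(L × P) = √(75.7492 × 76.1346) = 75.9416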